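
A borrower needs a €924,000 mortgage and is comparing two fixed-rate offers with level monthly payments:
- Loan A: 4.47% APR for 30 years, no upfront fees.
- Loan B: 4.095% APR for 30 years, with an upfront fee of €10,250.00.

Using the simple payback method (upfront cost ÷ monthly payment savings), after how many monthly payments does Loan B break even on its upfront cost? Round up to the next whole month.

Loan A: at 4.47% the monthly rate is 0.0037250, so the payment is 924,000 × 0.0037250 / (1 − 1.0037250^−360) = €4,665.32.
Loan B: at 4.095% the monthly rate is 0.0034125, so the payment is 924,000 × 0.0034125 / (1 − 1.0034125^−360) = €4,462.07.
Monthly savings = €4,665.32 − €4,462.07 = €203.25.
Break-even = €10,250.00 / €203.25 = 50.43 → 51 months.

51 months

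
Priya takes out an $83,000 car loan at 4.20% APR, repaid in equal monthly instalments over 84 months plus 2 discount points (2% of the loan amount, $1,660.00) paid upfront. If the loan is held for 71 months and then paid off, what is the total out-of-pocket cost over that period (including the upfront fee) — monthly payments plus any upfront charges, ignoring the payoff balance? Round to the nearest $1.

Monthly rate = 4.2%/12 = 0.0035000; payment = 83,000 × 0.0035000 / (1 − (1+0.0035000)^−84) = $1,142.17.
Total outlay = 71 × $1,142.17 + $1,660.00 = $82,754.07.

$82,754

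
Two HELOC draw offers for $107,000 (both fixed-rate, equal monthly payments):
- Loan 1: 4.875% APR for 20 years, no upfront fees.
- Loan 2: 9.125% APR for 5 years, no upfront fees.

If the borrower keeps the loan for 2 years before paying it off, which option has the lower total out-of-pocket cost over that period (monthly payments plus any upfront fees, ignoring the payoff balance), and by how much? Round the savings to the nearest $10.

Loan 1: monthly rate = 4.875%/12 = 0.0040625; payment = 107,000 × 0.0040625 / (1 − (1+0.0040625)^−240) = $698.78.
Loan 2: at 9.125% the monthly rate is 0.0076042, so the payment is 107,000 × 0.0076042 / (1 − 1.0076042^−60) = $2,227.64.
Over 24 months: Loan 1 costs 24 × $698.78 = $16,770.72; Loan 2 costs 24 × $2,227.64 = $53,463.36.
Loan 1 is cheaper by $53,463.36 − $16,770.72 = $36,692.64.

Loan 1 by $36,690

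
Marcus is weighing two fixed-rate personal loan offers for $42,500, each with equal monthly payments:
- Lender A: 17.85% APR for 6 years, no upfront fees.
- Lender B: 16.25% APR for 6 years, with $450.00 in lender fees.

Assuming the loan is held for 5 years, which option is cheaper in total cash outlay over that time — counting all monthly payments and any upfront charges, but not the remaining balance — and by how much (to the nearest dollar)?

Lender A: monthly rate = 17.85%/12 = 0.0148750; payment = 42,500 × 0.0148750 / (1 − (1+0.0148750)^−72) = $965.73.
Lender B: monthly rate = 16.25%/12 = 0.0135417; payment = 42,500 × 0.0135417 / (1 − (1+0.0135417)^−72) = $927.76.
Over 60 months: Lender A costs 60 × $965.73 = $57,943.80; Lender B costs 60 × $927.76 + $450.00 = $56,115.60.
Lender B is cheaper by $57,943.80 − $56,115.60 = $1,828.20.

Lender B by $1,828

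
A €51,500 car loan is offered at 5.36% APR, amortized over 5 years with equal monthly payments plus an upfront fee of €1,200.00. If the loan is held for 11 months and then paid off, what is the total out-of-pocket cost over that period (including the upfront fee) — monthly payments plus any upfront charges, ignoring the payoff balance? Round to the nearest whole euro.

€11,984

Monthly rate = 5.36%/12 = 0.0044667; payment = 51,500 × 0.0044667 / (1 − (1+0.0044667)^−60) = €980.39.
Total outlay = 11 × €980.39 + €1,200.00 = €11,984.29.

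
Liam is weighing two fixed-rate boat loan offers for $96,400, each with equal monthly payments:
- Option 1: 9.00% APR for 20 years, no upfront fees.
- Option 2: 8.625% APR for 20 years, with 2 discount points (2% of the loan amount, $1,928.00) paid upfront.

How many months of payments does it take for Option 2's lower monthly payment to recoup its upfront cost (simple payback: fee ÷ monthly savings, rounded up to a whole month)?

Option 1: monthly rate = 9%/12 = 0.0075000; payment = 96,400 × 0.0075000 / (1 − (1+0.0075000)^−240) = $867.34.
Option 2: monthly rate = 8.625%/12 = 0.0071875; payment = 96,400 × 0.0071875 / (1 − (1+0.0071875)^−240) = $844.22.
Monthly savings = $867.34 − $844.22 = $23.12.
Break-even = $1,928.00 / $23.12 = 83.39 → 84 months.

84 months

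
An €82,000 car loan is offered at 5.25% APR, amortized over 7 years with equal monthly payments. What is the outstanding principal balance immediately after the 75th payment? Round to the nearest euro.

With monthly rate i = 5.25%/12 = 0.0043750, the balance after k of n payments is P · [(1+i)^n − (1+i)^k] / [(1+i)^n − 1].
(1+0.0043750)^84 = 1.44296270 and (1+0.0043750)^75 = 1.38736923, so the balance is 82,000 × (1.44296270 − 1.38736923) / (1.44296270 − 1) = €10,291.31.

€10,291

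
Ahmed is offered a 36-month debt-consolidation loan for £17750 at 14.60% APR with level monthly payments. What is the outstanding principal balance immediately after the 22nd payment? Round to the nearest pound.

With monthly rate i = 14.6%/12 = 0.0121667, the balance after k of n payments is P · [(1+i)^n − (1+i)^k] / [(1+i)^n − 1].
(1+0.0121667)^36 = 1.54551458 and (1+0.0121667)^22 = 1.30480219, so the balance is 17,750 × (1.54551458 − 1.30480219) / (1.54551458 − 1) = £7,832.32.

£7,832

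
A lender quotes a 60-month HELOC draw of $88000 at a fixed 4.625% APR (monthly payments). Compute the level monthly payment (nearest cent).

$1,645.59

Monthly rate = 4.625%/12 = 0.0038542; payment = 88,000 × 0.0038542 / (1 − (1+0.0038542)^−60) = $1,645.59.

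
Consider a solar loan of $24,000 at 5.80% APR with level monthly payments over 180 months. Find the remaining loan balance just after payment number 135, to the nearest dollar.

With monthly rate i = 5.8%/12 = 0.0048333, the balance after k of n payments is P · [(1+i)^n − (1+i)^k] / [(1+i)^n − 1].
(1+0.0048333)^180 = 2.38191372 and (1+0.0048333)^135 = 1.91731964, so the balance is 24,000 × (2.38191372 − 1.91731964) / (2.38191372 − 1) = $8,068.71.

$8,069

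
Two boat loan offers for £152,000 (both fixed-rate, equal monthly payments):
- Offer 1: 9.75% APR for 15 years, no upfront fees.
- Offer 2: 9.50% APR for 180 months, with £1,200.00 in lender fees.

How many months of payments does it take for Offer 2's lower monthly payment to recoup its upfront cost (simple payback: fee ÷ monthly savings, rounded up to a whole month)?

Offer 1: at 9.75% the monthly rate is 0.0081250, so the payment is 152,000 × 0.0081250 / (1 − 1.0081250^−180) = £1,610.23.
Offer 2: monthly rate = 9.5%/12 = 0.0079167; payment = 152,000 × 0.0079167 / (1 − (1+0.0079167)^−180) = £1,587.22.
Monthly savings = £1,610.23 − £1,587.22 = £23.01.
Break-even = £1,200.00 / £23.01 = 52.15 → 53 months.

53 months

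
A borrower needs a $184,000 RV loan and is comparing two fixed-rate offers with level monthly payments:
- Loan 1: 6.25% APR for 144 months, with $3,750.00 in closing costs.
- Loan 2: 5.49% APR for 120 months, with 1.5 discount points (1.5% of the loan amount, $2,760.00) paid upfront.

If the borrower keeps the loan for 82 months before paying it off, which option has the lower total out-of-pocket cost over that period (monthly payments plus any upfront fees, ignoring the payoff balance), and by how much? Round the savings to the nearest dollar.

Loan 1: at 6.25% the monthly rate is 0.0052083, so the payment is 184,000 × 0.0052083 / (1 − 1.0052083^−144) = $1,819.46.
Loan 2: at 5.49% the monthly rate is 0.0045750, so the payment is 184,000 × 0.0045750 / (1 − 1.0045750^−120) = $1,995.97.
Over 82 months: Loan 1 costs 82 × $1,819.46 + $3,750.00 = $152,945.72; Loan 2 costs 82 × $1,995.97 + $2,760.00 = $166,429.54.
Loan 1 is cheaper by $166,429.54 − $152,945.72 = $13,483.82.

Loan 1 by $13,484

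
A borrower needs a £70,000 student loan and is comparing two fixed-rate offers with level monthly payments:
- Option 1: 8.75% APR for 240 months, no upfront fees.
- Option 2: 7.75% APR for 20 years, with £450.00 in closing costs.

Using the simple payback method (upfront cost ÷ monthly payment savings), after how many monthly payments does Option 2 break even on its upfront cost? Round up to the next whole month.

Option 1: monthly rate = 8.75%/12 = 0.0072917; payment = 70,000 × 0.0072917 / (1 − (1+0.0072917)^−240) = £618.60.
Option 2: at 7.75% the monthly rate is 0.0064583, so the payment is 70,000 × 0.0064583 / (1 − 1.0064583^−240) = £574.66.
Monthly savings = £618.60 − £574.66 = £43.94.
Break-even = £450.00 / £43.94 = 10.24 → 11 months.

11 months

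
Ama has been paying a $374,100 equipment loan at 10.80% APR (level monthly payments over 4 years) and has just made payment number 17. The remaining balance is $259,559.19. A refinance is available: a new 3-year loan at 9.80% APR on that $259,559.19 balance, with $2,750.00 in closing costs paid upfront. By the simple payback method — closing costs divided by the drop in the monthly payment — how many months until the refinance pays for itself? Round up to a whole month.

3 months

Current payment = 374,100 × 10.8%/12 / (1 − (1+0.0090000)^−48) = $9,632.52.
Refinanced payment = 259,559.19 × 0.0081667 / (1 − (1+0.0081667)^−36) = $8,350.89.
Monthly savings = $9,632.52 − $8,350.89 = $1,281.63.
Break-even = $2,750.00 / $1,281.63 = 2.15 → 3 months.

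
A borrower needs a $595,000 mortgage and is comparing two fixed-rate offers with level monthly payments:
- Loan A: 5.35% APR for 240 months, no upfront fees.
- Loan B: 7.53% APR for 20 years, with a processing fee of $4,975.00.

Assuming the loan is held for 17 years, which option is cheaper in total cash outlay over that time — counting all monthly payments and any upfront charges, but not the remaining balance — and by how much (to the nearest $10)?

Loan A: at 5.35% the monthly rate is 0.0044583, so the payment is 595,000 × 0.0044583 / (1 − 1.0044583^−240) = $4,042.69.
Loan B: at 7.53% the monthly rate is 0.0062750, so the payment is 595,000 × 0.0062750 / (1 − 1.0062750^−240) = $4,804.20.
Over 204 months: Loan A costs 204 × $4,042.69 = $824,708.76; Loan B costs 204 × $4,804.20 + $4,975.00 = $985,031.80.
Loan A is cheaper by $985,031.80 − $824,708.76 = $160,323.04.

Loan A by $160,320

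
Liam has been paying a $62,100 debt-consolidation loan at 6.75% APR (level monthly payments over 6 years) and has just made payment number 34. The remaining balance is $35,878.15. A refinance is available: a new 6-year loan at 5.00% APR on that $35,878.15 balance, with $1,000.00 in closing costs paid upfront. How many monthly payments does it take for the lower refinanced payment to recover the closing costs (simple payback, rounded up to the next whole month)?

3 months

Current payment = 62,100 × 6.75%/12 / (1 − (1+0.0056250)^−72) = $1,051.30.
Refinanced payment = 35,878.15 × 0.0041667 / (1 − (1+0.0041667)^−72) = $577.82.
Monthly savings = $1,051.30 − $577.82 = $473.48.
Break-even = $1,000.00 / $473.48 = 2.11 → 3 months.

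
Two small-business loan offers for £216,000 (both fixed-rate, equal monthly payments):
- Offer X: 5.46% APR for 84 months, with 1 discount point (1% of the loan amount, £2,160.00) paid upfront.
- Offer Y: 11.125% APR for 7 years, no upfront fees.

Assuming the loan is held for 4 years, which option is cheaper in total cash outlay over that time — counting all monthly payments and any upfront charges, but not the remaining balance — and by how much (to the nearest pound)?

Offer X: at 5.46% the monthly rate is 0.0045500, so the payment is 216,000 × 0.0045500 / (1 − 1.0045500^−84) = £3,099.83.
Offer Y: monthly rate = 11.125%/12 = 0.0092708; payment = 216,000 × 0.0092708 / (1 − (1+0.0092708)^−84) = £3,712.66.
Over 48 months: Offer X costs 48 × £3,099.83 + £2,160.00 = £150,951.84; Offer Y costs 48 × £3,712.66 = £178,207.68.
Offer X is cheaper by £178,207.68 − £150,951.84 = £27,255.84.

Offer X by £27,256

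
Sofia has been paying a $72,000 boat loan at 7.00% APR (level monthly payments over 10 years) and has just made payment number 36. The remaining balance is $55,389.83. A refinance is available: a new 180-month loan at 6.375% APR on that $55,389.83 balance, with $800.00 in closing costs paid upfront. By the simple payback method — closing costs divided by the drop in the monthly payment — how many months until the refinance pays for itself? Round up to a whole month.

Current payment = 72,000 × 7%/12 / (1 − (1+0.0058333)^−120) = $835.98.
Refinanced payment = 55,389.83 × 0.0053125 / (1 − (1+0.0053125)^−180) = $478.71.
Monthly savings = $835.98 − $478.71 = $357.27.
Break-even = $800.00 / $357.27 = 2.24 → 3 months.

3 months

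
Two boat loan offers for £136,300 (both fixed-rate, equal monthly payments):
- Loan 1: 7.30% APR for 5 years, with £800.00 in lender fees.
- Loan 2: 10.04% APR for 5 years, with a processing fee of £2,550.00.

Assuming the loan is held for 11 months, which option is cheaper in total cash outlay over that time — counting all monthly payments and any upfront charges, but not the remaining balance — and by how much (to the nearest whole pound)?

Loan 1 by £3,735

Loan 1: at 7.30% the monthly rate is 0.0060833, so the payment is 136,300 × 0.0060833 / (1 − 1.0060833^−60) = £2,718.24.
Loan 2: monthly rate = 10.04%/12 = 0.0083667; payment = 136,300 × 0.0083667 / (1 − (1+0.0083667)^−60) = £2,898.66.
Over 11 months: Loan 1 costs 11 × £2,718.24 + £800.00 = £30,700.64; Loan 2 costs 11 × £2,898.66 + £2,550.00 = £34,435.26.
Loan 1 is cheaper by £34,435.26 − £30,700.64 = £3,734.62.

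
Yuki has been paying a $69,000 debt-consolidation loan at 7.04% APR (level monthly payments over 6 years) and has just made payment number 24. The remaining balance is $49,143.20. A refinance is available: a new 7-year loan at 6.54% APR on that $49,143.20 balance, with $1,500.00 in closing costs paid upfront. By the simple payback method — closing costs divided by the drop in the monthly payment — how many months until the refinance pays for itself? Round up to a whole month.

4 months

Current payment = 69,000 × 7.04%/12 / (1 − (1+0.0058667)^−72) = $1,177.71.
Refinanced payment = 49,143.20 × 0.0054500 / (1 − (1+0.0054500)^−84) = $730.70.
Monthly savings = $1,177.71 − $730.70 = $447.01.
Break-even = $1,500.00 / $447.01 = 3.36 → 4 months.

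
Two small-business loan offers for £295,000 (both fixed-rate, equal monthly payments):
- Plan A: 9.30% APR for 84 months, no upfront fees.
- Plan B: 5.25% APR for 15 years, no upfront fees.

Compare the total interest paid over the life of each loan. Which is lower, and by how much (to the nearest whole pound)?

Plan A: monthly rate = 9.3%/12 = 0.0077500; payment = 295,000 × 0.0077500 / (1 − (1+0.0077500)^−84) = £4,791.31.
Total interest on Plan A = 84 × £4,791.31 − £295,000 = £107,470.04.
Plan B: monthly rate = 5.25%/12 = 0.0043750; payment = 295,000 × 0.0043750 / (1 − (1+0.0043750)^−180) = £2,371.44.
Total interest on Plan B = 180 × £2,371.44 − £295,000 = £131,859.20.
Plan A is lower by £24,389.16.

Plan A by £24,389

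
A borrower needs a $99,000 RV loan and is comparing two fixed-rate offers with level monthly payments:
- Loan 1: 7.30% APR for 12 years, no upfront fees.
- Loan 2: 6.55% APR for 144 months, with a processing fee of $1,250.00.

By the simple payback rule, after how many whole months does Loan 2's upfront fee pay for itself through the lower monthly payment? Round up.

Loan 1: monthly rate = 7.3%/12 = 0.0060833; payment = 99,000 × 0.0060833 / (1 − (1+0.0060833)^−144) = $1,034.00.
Loan 2: at 6.55% the monthly rate is 0.0054583, so the payment is 99,000 × 0.0054583 / (1 − 1.0054583^−144) = $994.50.
Monthly savings = $1,034.00 − $994.50 = $39.50.
Break-even = $1,250.00 / $39.50 = 31.65 → 32 months.

32 months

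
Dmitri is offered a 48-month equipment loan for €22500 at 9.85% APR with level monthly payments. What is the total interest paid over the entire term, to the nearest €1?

At 9.85% the monthly rate is 0.0082083, so the payment is 22,500 × 0.0082083 / (1 − 1.0082083^−48) = €569.04.
Total paid = 48 × €569.04 = €27,313.92; interest = €27,313.92 − €22,500 = €4,813.92.

€4,814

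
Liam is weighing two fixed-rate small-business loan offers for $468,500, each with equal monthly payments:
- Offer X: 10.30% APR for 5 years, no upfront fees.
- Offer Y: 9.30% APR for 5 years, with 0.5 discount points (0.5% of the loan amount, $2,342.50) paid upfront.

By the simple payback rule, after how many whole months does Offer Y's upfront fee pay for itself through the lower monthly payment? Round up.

11 months

Offer X: monthly rate = 10.3%/12 = 0.0085833; payment = 468,500 × 0.0085833 / (1 − (1+0.0085833)^−60) = $10,023.54.
Offer Y: at 9.30% the monthly rate is 0.0077500, so the payment is 468,500 × 0.0077500 / (1 − 1.0077500^−60) = $9,793.64.
Monthly savings = $10,023.54 − $9,793.64 = $229.90.
Break-even = $2,342.50 / $229.90 = 10.19 → 11 months.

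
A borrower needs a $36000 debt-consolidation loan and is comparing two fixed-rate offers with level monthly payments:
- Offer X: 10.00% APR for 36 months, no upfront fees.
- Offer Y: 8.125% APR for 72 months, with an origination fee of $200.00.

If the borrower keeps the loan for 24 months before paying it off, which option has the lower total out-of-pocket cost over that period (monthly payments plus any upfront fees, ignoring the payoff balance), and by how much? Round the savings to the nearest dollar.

Offer X: at 10.00% the monthly rate is 0.0083333, so the payment is 36,000 × 0.0083333 / (1 − 1.0083333^−36) = $1,161.62.
Offer Y: at 8.125% the monthly rate is 0.0067708, so the payment is 36,000 × 0.0067708 / (1 − 1.0067708^−72) = $633.40.
Over 24 months: Offer X costs 24 × $1,161.62 = $27,878.88; Offer Y costs 24 × $633.40 + $200.00 = $15,401.60.
Offer Y is cheaper by $27,878.88 − $15,401.60 = $12,477.28.

Offer Y by $12,477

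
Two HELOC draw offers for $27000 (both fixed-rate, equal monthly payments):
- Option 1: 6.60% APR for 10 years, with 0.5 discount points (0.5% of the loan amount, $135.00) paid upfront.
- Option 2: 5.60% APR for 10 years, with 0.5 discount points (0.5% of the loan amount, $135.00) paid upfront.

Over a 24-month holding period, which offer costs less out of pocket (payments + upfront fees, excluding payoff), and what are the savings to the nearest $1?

Option 1: at 6.60% the monthly rate is 0.0055000, so the payment is 27,000 × 0.0055000 / (1 − 1.0055000^−120) = $307.96.
Option 2: monthly rate = 5.6%/12 = 0.0046667; payment = 27,000 × 0.0046667 / (1 − (1+0.0046667)^−120) = $294.36.
Over 24 months: Option 1 costs 24 × $307.96 + $135.00 = $7,526.04; Option 2 costs 24 × $294.36 + $135.00 = $7,199.64.
Option 2 is cheaper by $7,526.04 − $7,199.64 = $326.40.

Option 2 by $326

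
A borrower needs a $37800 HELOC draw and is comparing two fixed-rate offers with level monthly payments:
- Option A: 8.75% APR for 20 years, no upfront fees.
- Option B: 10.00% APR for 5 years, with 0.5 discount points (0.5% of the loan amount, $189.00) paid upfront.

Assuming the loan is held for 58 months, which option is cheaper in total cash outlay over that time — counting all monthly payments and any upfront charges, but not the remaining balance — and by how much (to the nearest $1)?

Option A by $27,397

Option A: monthly rate = 8.75%/12 = 0.0072917; payment = 37,800 × 0.0072917 / (1 − (1+0.0072917)^−240) = $334.04.
Option B: monthly rate = 10%/12 = 0.0083333; payment = 37,800 × 0.0083333 / (1 − (1+0.0083333)^−60) = $803.14.
Over 58 months: Option A costs 58 × $334.04 = $19,374.32; Option B costs 58 × $803.14 + $189.00 = $46,771.12.
Option A is cheaper by $46,771.12 − $19,374.32 = $27,396.80.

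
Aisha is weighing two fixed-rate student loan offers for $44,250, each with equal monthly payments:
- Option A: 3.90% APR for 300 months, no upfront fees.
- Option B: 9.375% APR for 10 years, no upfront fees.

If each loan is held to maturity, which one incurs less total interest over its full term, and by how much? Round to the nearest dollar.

Option B by $992

Option A: monthly rate = 3.9%/12 = 0.0032500; payment = 44,250 × 0.0032500 / (1 − (1+0.0032500)^−300) = $231.13.
Total interest on Option A = 300 × $231.13 − $44,250 = $25,089.00.
Option B: at 9.375% the monthly rate is 0.0078125, so the payment is 44,250 × 0.0078125 / (1 − 1.0078125^−120) = $569.56.
Total interest on Option B = 120 × $569.56 − $44,250 = $24,097.20.
Option B is lower by $991.80.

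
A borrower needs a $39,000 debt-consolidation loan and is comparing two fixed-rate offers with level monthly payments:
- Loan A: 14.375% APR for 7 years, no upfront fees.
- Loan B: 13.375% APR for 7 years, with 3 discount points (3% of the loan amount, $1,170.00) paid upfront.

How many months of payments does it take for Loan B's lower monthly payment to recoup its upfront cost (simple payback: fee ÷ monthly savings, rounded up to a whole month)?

Loan A: at 14.375% the monthly rate is 0.0119792, so the payment is 39,000 × 0.0119792 / (1 − 1.0119792^−84) = $738.96.
Loan B: monthly rate = 13.375%/12 = 0.0111458; payment = 39,000 × 0.0111458 / (1 − (1+0.0111458)^−84) = $717.46.
Monthly savings = $738.96 − $717.46 = $21.50.
Break-even = $1,170.00 / $21.50 = 54.42 → 55 months.

55 months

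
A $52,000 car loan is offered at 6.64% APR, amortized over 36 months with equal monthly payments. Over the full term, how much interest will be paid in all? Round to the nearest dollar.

Monthly rate = 6.64%/12 = 0.0055333; payment = 52,000 × 0.0055333 / (1 − (1+0.0055333)^−36) = $1,597.06.
Total paid = 36 × $1,597.06 = $57,494.16; interest = $57,494.16 − $52,000 = $5,494.16.

$5,494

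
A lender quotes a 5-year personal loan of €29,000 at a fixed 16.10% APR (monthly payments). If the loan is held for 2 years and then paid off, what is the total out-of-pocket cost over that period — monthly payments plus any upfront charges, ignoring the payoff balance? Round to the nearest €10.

€16,960

Monthly rate = 16.1%/12 = 0.0134167; payment = 29,000 × 0.0134167 / (1 − (1+0.0134167)^−60) = €706.77.
Total outlay = 24 × €706.77 = €16,962.48.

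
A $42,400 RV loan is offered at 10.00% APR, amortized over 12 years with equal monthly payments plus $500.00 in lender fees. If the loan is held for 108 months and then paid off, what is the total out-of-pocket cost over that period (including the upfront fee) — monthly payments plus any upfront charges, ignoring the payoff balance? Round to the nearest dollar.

$55,225

Monthly rate = 10%/12 = 0.0083333; payment = 42,400 × 0.0083333 / (1 − (1+0.0083333)^−144) = $506.71.
Total outlay = 108 × $506.71 + $500.00 = $55,224.68.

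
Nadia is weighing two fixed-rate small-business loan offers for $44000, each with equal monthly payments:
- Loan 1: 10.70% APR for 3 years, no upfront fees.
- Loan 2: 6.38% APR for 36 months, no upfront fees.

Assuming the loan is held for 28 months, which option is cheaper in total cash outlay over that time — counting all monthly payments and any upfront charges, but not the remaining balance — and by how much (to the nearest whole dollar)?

Loan 2 by $2,467

Loan 1: monthly rate = 10.7%/12 = 0.0089167; payment = 44,000 × 0.0089167 / (1 − (1+0.0089167)^−36) = $1,434.26.
Loan 2: monthly rate = 6.38%/12 = 0.0053167; payment = 44,000 × 0.0053167 / (1 − (1+0.0053167)^−36) = $1,346.15.
Over 28 months: Loan 1 costs 28 × $1,434.26 = $40,159.28; Loan 2 costs 28 × $1,346.15 = $37,692.20.
Loan 2 is cheaper by $40,159.28 − $37,692.20 = $2,467.08.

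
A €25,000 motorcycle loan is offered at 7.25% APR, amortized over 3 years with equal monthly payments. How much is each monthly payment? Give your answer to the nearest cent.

At 7.25% the monthly rate is 0.0060417, so the payment is 25,000 × 0.0060417 / (1 − 1.0060417^−36) = €774.79.

€774.79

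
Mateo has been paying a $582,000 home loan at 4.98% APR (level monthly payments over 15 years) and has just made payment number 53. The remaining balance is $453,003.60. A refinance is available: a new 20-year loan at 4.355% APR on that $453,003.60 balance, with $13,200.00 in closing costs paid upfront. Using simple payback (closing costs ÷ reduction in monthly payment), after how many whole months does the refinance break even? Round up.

Current payment = 582,000 × 4.98%/12 / (1 − (1+0.0041500)^−180) = $4,596.36.
Refinanced payment = 453,003.60 × 0.0036292 / (1 − (1+0.0036292)^−240) = $2,830.59.
Monthly savings = $4,596.36 − $2,830.59 = $1,765.77.
Break-even = $13,200.00 / $1,765.77 = 7.48 → 8 months.

8 months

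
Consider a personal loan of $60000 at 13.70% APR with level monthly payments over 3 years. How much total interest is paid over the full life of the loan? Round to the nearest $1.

$13,509

Monthly rate = 13.7%/12 = 0.0114167; payment = 60,000 × 0.0114167 / (1 − (1+0.0114167)^−36) = $2,041.93.
Total paid = 36 × $2,041.93 = $73,509.48; interest = $73,509.48 − $60,000 = $13,509.48.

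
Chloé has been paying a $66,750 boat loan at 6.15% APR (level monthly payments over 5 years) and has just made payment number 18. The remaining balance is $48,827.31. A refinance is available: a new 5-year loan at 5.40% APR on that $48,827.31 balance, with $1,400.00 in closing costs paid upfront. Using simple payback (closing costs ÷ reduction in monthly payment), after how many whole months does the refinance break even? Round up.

4 months

Current payment = 66,750 × 6.15%/12 / (1 − (1+0.0051250)^−60) = $1,295.13.
Refinanced payment = 48,827.31 × 0.0045000 / (1 − (1+0.0045000)^−60) = $930.41.
Monthly savings = $1,295.13 − $930.41 = $364.72.
Break-even = $1,400.00 / $364.72 = 3.84 → 4 months.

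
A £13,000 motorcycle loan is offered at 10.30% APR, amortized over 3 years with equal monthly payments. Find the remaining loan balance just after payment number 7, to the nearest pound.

£10,775

With monthly rate i = 10.3%/12 = 0.0085833, the balance after k of n payments is P · [(1+i)^n − (1+i)^k] / [(1+i)^n − 1].
(1+0.0085833)^36 = 1.36026756 and (1+0.0085833)^7 = 1.06165280, so the balance is 13,000 × (1.36026756 − 1.06165280) / (1.36026756 − 1) = £10,775.30.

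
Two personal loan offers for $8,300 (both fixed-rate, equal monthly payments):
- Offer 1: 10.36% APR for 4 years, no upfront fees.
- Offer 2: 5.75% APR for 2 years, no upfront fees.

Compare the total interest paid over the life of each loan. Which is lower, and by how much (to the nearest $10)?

Offer 1: at 10.36% the monthly rate is 0.0086333, so the payment is 8,300 × 0.0086333 / (1 − 1.0086333^−48) = $211.95.
Total interest on Offer 1 = 48 × $211.95 − $8,300 = $1,873.60.
Offer 2: at 5.75% the monthly rate is 0.0047917, so the payment is 8,300 × 0.0047917 / (1 − 1.0047917^−24) = $366.93.
Total interest on Offer 2 = 24 × $366.93 − $8,300 = $506.32.
Offer 2 is lower by $1,367.28.

Offer 2 by $1,370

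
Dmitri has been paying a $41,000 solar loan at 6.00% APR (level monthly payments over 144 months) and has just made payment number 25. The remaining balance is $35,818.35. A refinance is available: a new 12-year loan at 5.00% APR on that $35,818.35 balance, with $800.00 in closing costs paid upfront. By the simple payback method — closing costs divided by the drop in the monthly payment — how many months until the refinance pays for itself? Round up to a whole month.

12 months

Current payment = 41,000 × 6%/12 / (1 − (1+0.0050000)^−144) = $400.10.
Refinanced payment = 35,818.35 × 0.0041667 / (1 − (1+0.0041667)^−144) = $331.28.
Monthly savings = $400.10 − $331.28 = $68.82.
Break-even = $800.00 / $68.82 = 11.62 → 12 months.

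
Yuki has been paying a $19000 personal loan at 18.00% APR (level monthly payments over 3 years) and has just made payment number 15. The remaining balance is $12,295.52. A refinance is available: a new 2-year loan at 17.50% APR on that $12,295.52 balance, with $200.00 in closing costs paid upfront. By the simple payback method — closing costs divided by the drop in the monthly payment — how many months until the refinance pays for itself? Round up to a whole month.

Current payment = 19,000 × 18%/12 / (1 − (1+0.0150000)^−36) = $686.90.
Refinanced payment = 12,295.52 × 0.0145833 / (1 − (1+0.0145833)^−24) = $610.88.
Monthly savings = $686.90 − $610.88 = $76.02.
Break-even = $200.00 / $76.02 = 2.63 → 3 months.

3 months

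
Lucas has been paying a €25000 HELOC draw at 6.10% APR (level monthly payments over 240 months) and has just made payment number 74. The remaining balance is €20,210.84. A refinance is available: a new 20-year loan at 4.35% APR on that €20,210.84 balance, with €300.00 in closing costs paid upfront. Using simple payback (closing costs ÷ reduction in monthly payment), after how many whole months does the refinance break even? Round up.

Current payment = 25,000 × 6.1%/12 / (1 − (1+0.0050833)^−240) = €180.55.
Refinanced payment = 20,210.84 × 0.0036250 / (1 − (1+0.0036250)^−240) = €126.23.
Monthly savings = €180.55 − €126.23 = €54.32.
Break-even = €300.00 / €54.32 = 5.52 → 6 months.

6 months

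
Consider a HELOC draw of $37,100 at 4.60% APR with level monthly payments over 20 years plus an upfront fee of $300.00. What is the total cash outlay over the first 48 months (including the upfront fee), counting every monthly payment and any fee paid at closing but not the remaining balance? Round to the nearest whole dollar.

$11,663

At 4.60% the monthly rate is 0.0038333, so the payment is 37,100 × 0.0038333 / (1 − 1.0038333^−240) = $236.72.
Total outlay = 48 × $236.72 + $300.00 = $11,662.56.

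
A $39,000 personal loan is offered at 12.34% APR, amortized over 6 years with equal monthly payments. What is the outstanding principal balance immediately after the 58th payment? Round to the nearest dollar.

With monthly rate i = 12.34%/12 = 0.0102833, the balance after k of n payments is P · [(1+i)^n − (1+i)^k] / [(1+i)^n − 1].
(1+0.0102833)^72 = 2.08886114 and (1+0.0102833)^58 = 1.81010985, so the balance is 39,000 × (2.08886114 − 1.81010985) / (2.08886114 − 1) = $9,984.10.

$9,984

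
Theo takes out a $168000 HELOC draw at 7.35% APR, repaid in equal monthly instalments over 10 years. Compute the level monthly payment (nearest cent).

$1,981.06

Monthly rate = 7.35%/12 = 0.0061250; payment = 168,000 × 0.0061250 / (1 − (1+0.0061250)^−120) = $1,981.06.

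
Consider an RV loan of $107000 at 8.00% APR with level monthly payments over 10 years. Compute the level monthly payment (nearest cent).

$1,298.21

At 8.00% the monthly rate is 0.0066667, so the payment is 107,000 × 0.0066667 / (1 − 1.0066667^−120) = $1,298.21.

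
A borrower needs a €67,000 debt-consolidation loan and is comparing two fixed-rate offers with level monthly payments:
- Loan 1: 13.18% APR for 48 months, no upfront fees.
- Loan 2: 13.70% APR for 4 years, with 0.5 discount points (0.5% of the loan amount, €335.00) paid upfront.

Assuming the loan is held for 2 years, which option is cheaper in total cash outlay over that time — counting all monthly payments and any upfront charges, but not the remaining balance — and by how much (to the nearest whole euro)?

Loan 1: monthly rate = 13.18%/12 = 0.0109833; payment = 67,000 × 0.0109833 / (1 − (1+0.0109833)^−48) = €1,803.43.
Loan 2: at 13.70% the monthly rate is 0.0114167, so the payment is 67,000 × 0.0114167 / (1 − 1.0114167^−48) = €1,820.81.
Over 24 months: Loan 1 costs 24 × €1,803.43 = €43,282.32; Loan 2 costs 24 × €1,820.81 + €335.00 = €44,034.44.
Loan 1 is cheaper by €44,034.44 − €43,282.32 = €752.12.

Loan 1 by €752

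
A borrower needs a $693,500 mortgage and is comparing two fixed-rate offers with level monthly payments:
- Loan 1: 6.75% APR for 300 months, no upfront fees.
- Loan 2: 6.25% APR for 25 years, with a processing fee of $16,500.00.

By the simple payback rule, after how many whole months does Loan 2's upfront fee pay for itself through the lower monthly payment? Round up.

Loan 1: at 6.75% the monthly rate is 0.0056250, so the payment is 693,500 × 0.0056250 / (1 − 1.0056250^−300) = $4,791.47.
Loan 2: at 6.25% the monthly rate is 0.0052083, so the payment is 693,500 × 0.0052083 / (1 − 1.0052083^−300) = $4,574.81.
Monthly savings = $4,791.47 − $4,574.81 = $216.66.
Break-even = $16,500.00 / $216.66 = 76.16 → 77 months.

77 months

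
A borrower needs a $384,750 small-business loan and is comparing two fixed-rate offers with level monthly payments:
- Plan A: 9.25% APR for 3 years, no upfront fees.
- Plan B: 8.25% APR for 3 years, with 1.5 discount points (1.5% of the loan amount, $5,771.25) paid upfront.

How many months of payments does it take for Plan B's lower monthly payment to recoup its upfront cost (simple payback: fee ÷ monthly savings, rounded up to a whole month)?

Plan A: at 9.25% the monthly rate is 0.0077083, so the payment is 384,750 × 0.0077083 / (1 − 1.0077083^−36) = $12,279.76.
Plan B: monthly rate = 8.25%/12 = 0.0068750; payment = 384,750 × 0.0068750 / (1 − (1+0.0068750)^−36) = $12,101.09.
Monthly savings = $12,279.76 − $12,101.09 = $178.67.
Break-even = $5,771.25 / $178.67 = 32.30 → 33 months.

33 months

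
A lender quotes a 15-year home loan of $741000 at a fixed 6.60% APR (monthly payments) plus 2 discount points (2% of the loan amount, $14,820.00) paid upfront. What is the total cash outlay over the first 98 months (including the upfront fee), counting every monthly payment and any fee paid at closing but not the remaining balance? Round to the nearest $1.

Monthly rate = 6.6%/12 = 0.0055000; payment = 741,000 × 0.0055000 / (1 − (1+0.0055000)^−180) = $6,495.71.
Total outlay = 98 × $6,495.71 + $14,820.00 = $651,399.58.

$651,400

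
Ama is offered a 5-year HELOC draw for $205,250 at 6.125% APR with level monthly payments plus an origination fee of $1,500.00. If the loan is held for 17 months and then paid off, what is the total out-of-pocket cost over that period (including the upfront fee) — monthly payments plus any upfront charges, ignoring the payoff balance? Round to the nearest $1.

At 6.125% the monthly rate is 0.0051042, so the payment is 205,250 × 0.0051042 / (1 − 1.0051042^−60) = $3,980.00.
Total outlay = 17 × $3,980.00 + $1,500.00 = $69,160.00.

$69,160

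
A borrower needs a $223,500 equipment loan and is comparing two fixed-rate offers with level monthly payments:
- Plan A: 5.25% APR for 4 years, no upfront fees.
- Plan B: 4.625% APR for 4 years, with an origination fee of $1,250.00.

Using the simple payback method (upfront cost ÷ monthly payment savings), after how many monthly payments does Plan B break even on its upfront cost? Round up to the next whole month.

Plan A: monthly rate = 5.25%/12 = 0.0043750; payment = 223,500 × 0.0043750 / (1 − (1+0.0043750)^−48) = $5,172.40.
Plan B: at 4.625% the monthly rate is 0.0038542, so the payment is 223,500 × 0.0038542 / (1 − 1.0038542^−48) = $5,109.17.
Monthly savings = $5,172.40 − $5,109.17 = $63.23.
Break-even = $1,250.00 / $63.23 = 19.77 → 20 months.

20 months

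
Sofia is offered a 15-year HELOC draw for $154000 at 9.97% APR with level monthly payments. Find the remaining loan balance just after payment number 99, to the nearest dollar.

With monthly rate i = 9.97%/12 = 0.0083083, the balance after k of n payments is P · [(1+i)^n − (1+i)^k] / [(1+i)^n − 1].
(1+0.0083083)^180 = 4.43408660 and (1+0.0083083)^99 = 2.26851834, so the balance is 154,000 × (4.43408660 − 2.26851834) / (4.43408660 − 1) = $97,113.89.

$97,114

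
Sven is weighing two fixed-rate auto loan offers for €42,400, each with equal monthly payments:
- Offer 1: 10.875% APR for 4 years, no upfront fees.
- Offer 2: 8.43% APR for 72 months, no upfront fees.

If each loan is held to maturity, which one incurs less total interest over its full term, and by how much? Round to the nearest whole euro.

Offer 1: at 10.875% the monthly rate is 0.0090625, so the payment is 42,400 × 0.0090625 / (1 − 1.0090625^−48) = €1,093.28.
Total interest on Offer 1 = 48 × €1,093.28 − €42,400 = €10,077.44.
Offer 2: monthly rate = 8.43%/12 = 0.0070250; payment = 42,400 × 0.0070250 / (1 − (1+0.0070250)^−72) = €752.34.
Total interest on Offer 2 = 72 × €752.34 − €42,400 = €11,768.48.
Offer 1 is lower by €1,691.04.

Offer 1 by €1,691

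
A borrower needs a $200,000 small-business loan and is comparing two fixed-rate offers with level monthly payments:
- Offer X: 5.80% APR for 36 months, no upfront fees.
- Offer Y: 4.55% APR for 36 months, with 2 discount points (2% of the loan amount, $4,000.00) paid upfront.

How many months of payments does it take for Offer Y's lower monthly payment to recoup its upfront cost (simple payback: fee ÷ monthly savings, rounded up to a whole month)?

36 months

Offer X: monthly rate = 5.8%/12 = 0.0048333; payment = 200,000 × 0.0048333 / (1 − (1+0.0048333)^−36) = $6,066.28.
Offer Y: at 4.55% the monthly rate is 0.0037917, so the payment is 200,000 × 0.0037917 / (1 − 1.0037917^−36) = $5,953.86.
Monthly savings = $6,066.28 − $5,953.86 = $112.42.
Break-even = $4,000.00 / $112.42 = 35.58 → 36 months.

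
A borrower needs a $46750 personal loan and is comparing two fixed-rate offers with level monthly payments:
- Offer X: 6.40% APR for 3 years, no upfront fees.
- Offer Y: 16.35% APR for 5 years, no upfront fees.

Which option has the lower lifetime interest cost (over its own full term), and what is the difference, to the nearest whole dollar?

Offer X: monthly rate = 6.4%/12 = 0.0053333; payment = 46,750 × 0.0053333 / (1 − (1+0.0053333)^−36) = $1,430.71.
Total interest on Offer X = 36 × $1,430.71 − $46,750 = $4,755.56.
Offer Y: at 16.35% the monthly rate is 0.0136250, so the payment is 46,750 × 0.0136250 / (1 − 1.0136250^−60) = $1,145.58.
Total interest on Offer Y = 60 × $1,145.58 − $46,750 = $21,984.80.
Offer X is lower by $17,229.24.

Offer X by $17,229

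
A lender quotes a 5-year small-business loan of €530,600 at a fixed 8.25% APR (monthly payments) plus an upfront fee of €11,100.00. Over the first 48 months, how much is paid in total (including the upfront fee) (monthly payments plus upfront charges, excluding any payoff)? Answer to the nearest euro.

€530,568

Monthly rate = 8.25%/12 = 0.0068750; payment = 530,600 × 0.0068750 / (1 − (1+0.0068750)^−60) = €10,822.25.
Total outlay = 48 × €10,822.25 + €11,100.00 = €530,568.00.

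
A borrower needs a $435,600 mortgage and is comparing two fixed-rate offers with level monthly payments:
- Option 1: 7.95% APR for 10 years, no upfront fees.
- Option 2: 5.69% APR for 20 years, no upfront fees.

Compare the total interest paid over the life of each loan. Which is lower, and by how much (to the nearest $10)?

Option 1 by $97,590

Option 1: monthly rate = 7.95%/12 = 0.0066250; payment = 435,600 × 0.0066250 / (1 − (1+0.0066250)^−120) = $5,273.53.
Total interest on Option 1 = 120 × $5,273.53 − $435,600 = $197,223.60.
Option 2: monthly rate = 5.69%/12 = 0.0047417; payment = 435,600 × 0.0047417 / (1 − (1+0.0047417)^−240) = $3,043.37.
Total interest on Option 2 = 240 × $3,043.37 − $435,600 = $294,808.80.
Option 1 is lower by $97,585.20.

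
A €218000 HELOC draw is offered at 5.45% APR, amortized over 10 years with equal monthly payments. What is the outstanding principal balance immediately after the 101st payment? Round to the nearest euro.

€42,875

With monthly rate i = 5.45%/12 = 0.0045417, the balance after k of n payments is P · [(1+i)^n − (1+i)^k] / [(1+i)^n − 1].
(1+0.0045417)^120 = 1.72248175 and (1+0.0045417)^101 = 1.58038711, so the balance is 218,000 × (1.72248175 − 1.58038711) / (1.72248175 − 1) = €42,875.31.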